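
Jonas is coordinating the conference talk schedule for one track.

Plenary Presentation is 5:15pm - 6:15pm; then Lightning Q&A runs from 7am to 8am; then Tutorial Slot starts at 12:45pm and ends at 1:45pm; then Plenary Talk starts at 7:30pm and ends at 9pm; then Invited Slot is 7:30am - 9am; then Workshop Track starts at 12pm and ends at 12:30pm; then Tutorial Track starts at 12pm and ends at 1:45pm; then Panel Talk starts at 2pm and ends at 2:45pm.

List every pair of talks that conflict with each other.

Invited Slot & Lightning Q&A, Tutorial Slot & Tutorial Track, Tutorial Track & Workshop Track

Sorted by start: Lightning Q&A, Invited Slot, Workshop Track, Tutorial Track, Tutorial Slot, Panel Talk, Plenary Presentation, Plenary Talk.
Invited Slot starts before Lightning Q&A ends → Lightning Q&A and Invited Slot overlap.
Workshop Track starts after Lightning Q&A ends, so Lightning Q&A has no further overlaps.
Workshop Track starts after Invited Slot ends, so Invited Slot has no further overlaps.
Tutorial Track starts before Workshop Track ends → Workshop Track and Tutorial Track overlap.
Tutorial Slot starts after Workshop Track ends, so Workshop Track has no further overlaps.
Tutorial Slot starts before Tutorial Track ends → Tutorial Track and Tutorial Slot overlap.
Panel Talk starts after Tutorial Track ends, so Tutorial Track has no further overlaps.
Panel Talk starts after Tutorial Slot ends, so Tutorial Slot has no further overlaps.
Plenary Presentation starts after Panel Talk ends, so Panel Talk has no further overlaps.
Plenary Talk starts after Plenary Presentation ends.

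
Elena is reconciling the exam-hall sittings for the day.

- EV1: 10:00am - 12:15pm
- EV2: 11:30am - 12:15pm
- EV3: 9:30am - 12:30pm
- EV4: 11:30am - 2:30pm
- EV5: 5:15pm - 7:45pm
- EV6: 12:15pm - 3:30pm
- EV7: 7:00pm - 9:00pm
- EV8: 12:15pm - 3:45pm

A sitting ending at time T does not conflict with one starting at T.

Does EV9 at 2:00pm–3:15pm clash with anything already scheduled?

EV3: ends 12:30pm at or before EV9 starts 2:00pm → clear.
EV1: ends 12:15pm at or before EV9 starts 2:00pm → clear.
EV2: ends 12:15pm at or before EV9 starts 2:00pm → clear.
EV4: starts 11:30am before EV9 ends 3:15pm, and ends 2:30pm after EV9 starts 2:00pm → overlap.
EV6: starts 12:15pm before EV9 ends 3:15pm, and ends 3:30pm after EV9 starts 2:00pm → overlap.
EV8: starts 12:15pm before EV9 ends 3:15pm, and ends 3:45pm after EV9 starts 2:00pm → overlap.
EV5: starts 5:15pm at or after EV9 ends 3:15pm → clear.
EV7: starts 7:00pm at or after EV9 ends 3:15pm → clear.
EV9 overlaps EV4, EV6, EV8.

Yes — it overlaps EV4, EV6, EV8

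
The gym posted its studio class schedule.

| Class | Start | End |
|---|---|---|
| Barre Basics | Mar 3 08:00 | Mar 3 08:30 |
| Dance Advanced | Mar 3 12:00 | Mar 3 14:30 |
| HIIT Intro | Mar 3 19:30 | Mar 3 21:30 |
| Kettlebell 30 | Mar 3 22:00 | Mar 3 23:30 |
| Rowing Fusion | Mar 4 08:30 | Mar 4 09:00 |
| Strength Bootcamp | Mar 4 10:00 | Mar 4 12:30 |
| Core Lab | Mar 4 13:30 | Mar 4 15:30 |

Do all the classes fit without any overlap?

Yes

Sorted by start: Barre Basics, Dance Advanced, HIIT Intro, Kettlebell 30, Rowing Fusion, Strength Bootcamp, Core Lab.
Dance Advanced starts after Barre Basics ends, so nothing later overlaps Barre Basics either.
HIIT Intro starts after Dance Advanced ends, so nothing later overlaps Dance Advanced either.
Kettlebell 30 starts after HIIT Intro ends, so nothing later overlaps HIIT Intro either.
Rowing Fusion starts after Kettlebell 30 ends, so nothing later overlaps Kettlebell 30 either.
Strength Bootcamp starts after Rowing Fusion ends, so nothing later overlaps Rowing Fusion either.
Core Lab starts after Strength Bootcamp ends.
Every pair is clear; the schedule has no overlaps.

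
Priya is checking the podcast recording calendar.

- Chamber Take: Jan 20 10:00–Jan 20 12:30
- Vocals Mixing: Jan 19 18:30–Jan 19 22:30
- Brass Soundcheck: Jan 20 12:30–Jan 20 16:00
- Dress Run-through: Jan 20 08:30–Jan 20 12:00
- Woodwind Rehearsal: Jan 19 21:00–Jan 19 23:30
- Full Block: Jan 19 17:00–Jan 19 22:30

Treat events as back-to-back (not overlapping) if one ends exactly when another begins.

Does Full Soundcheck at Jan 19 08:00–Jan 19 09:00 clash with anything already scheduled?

Full Block: starts Jan 19 17:00 at or after Full Soundcheck ends Jan 19 09:00 → clear.
Vocals Mixing: starts Jan 19 18:30 at or after Full Soundcheck ends Jan 19 09:00 → clear.
Woodwind Rehearsal: starts Jan 19 21:00 at or after Full Soundcheck ends Jan 19 09:00 → clear.
Dress Run-through: starts Jan 20 08:30 at or after Full Soundcheck ends Jan 19 09:00 → clear.
Chamber Take: starts Jan 20 10:00 at or after Full Soundcheck ends Jan 19 09:00 → clear.
Brass Soundcheck: starts Jan 20 12:30 at or after Full Soundcheck ends Jan 19 09:00 → clear.

No — it doesn't clash with anything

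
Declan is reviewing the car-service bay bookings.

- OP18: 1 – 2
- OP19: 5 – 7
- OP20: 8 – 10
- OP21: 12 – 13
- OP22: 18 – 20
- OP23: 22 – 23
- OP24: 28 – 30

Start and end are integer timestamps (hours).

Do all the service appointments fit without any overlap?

Sorted by start: OP18, OP19, OP20, OP21, OP22, OP23, OP24.
OP19 starts after OP18 ends, so nothing later overlaps OP18 either.
OP20 starts after OP19 ends, so nothing later overlaps OP19 either.
OP21 starts after OP20 ends, so nothing later overlaps OP20 either.
OP22 starts after OP21 ends, so nothing later overlaps OP21 either.
OP23 starts after OP22 ends, so nothing later overlaps OP22 either.
OP24 starts after OP23 ends.
Every pair is clear; the schedule has no overlaps.

Yes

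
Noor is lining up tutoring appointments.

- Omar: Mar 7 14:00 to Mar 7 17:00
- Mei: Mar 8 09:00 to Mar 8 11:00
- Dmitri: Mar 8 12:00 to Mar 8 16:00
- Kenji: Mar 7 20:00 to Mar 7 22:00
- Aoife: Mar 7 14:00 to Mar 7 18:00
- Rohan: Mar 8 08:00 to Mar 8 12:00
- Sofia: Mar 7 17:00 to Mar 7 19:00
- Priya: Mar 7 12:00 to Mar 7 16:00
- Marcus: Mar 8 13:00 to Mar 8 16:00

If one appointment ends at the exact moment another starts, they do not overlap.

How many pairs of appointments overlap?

Sorted by start: Priya, Aoife, Omar, Sofia, Kenji, Rohan, Mei, Dmitri, Marcus.
Aoife starts before Priya ends → Priya and Aoife overlap.
Omar starts before Priya ends → Priya and Omar overlap.
Sofia starts after Priya ends — done with Priya.
Omar starts before Aoife ends → Aoife and Omar overlap.
Sofia starts before Aoife ends → Aoife and Sofia overlap.
Kenji starts after Aoife ends — done with Aoife.
Sofia starts exactly when Omar ends (back-to-back, no overlap) — done with Omar.
Kenji starts after Sofia ends — done with Sofia.
Rohan starts after Kenji ends — done with Kenji.
Mei starts before Rohan ends → Rohan and Mei overlap.
Dmitri starts exactly when Rohan ends (back-to-back, no overlap) — done with Rohan.
Dmitri starts after Mei ends — done with Mei.
Marcus starts before Dmitri ends → Dmitri and Marcus overlap.
Overlapping pairs: Aoife & Omar, Aoife & Priya, Aoife & Sofia, Dmitri & Marcus, Mei & Rohan, Omar & Priya — 6 in total.

6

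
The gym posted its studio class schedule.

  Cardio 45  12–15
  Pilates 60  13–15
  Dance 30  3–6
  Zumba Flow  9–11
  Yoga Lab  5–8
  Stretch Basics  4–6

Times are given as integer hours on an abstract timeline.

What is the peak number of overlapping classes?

3

Walk through starts and ends in time order (an end at T is processed before a start at T):
3 start Dance 30 → 1
4 start Stretch Basics → 2
5 start Yoga Lab → 3
6 end Dance 30 → 2
6 end Stretch Basics → 1
8 end Yoga Lab → 0
9 start Zumba Flow → 1
11 end Zumba Flow → 0
12 start Cardio 45 → 1
13 start Pilates 60 → 2
15 end Cardio 45 → 1
15 end Pilates 60 → 0
Peak is 3, at 5 (Dance 30, Stretch Basics, Yoga Lab).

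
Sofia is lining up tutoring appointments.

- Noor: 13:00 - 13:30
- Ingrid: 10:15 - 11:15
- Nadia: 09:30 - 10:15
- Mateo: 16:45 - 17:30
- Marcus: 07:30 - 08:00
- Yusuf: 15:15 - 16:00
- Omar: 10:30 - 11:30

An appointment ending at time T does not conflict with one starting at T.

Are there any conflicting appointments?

Yes

Sorted by start: Marcus, Nadia, Ingrid, Omar, Noor, Yusuf, Mateo.
Nadia starts after Marcus ends, so nothing later overlaps Marcus either.
Ingrid starts exactly when Nadia ends (back-to-back, no overlap), so nothing later overlaps Nadia either.
Omar starts before Ingrid ends → Ingrid and Omar overlap.
That's a conflict, so the schedule is not conflict-free.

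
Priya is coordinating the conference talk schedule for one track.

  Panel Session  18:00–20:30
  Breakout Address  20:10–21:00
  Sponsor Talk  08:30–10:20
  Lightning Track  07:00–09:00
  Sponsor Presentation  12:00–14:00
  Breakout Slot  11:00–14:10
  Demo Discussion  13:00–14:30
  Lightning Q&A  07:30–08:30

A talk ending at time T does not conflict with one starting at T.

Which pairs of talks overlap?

Breakout Address & Panel Session, Breakout Slot & Demo Discussion, Breakout Slot & Sponsor Presentation, Demo Discussion & Sponsor Presentation, Lightning Q&A & Lightning Track, Lightning Track & Sponsor Talk

Sorted by start: Lightning Track, Lightning Q&A, Sponsor Talk, Breakout Slot, Sponsor Presentation, Demo Discussion, Panel Session, Breakout Address.
Lightning Q&A starts before Lightning Track ends → Lightning Track and Lightning Q&A overlap.
Sponsor Talk starts before Lightning Track ends → Lightning Track and Sponsor Talk overlap.
Breakout Slot starts after Lightning Track ends; Lightning Track is clear from here.
Sponsor Talk starts exactly when Lightning Q&A ends (back-to-back, no overlap); Lightning Q&A is clear from here.
Breakout Slot starts after Sponsor Talk ends; Sponsor Talk is clear from here.
Sponsor Presentation starts before Breakout Slot ends → Breakout Slot and Sponsor Presentation overlap.
Demo Discussion starts before Breakout Slot ends → Breakout Slot and Demo Discussion overlap.
Panel Session starts after Breakout Slot ends; Breakout Slot is clear from here.
Demo Discussion starts before Sponsor Presentation ends → Sponsor Presentation and Demo Discussion overlap.
Panel Session starts after Sponsor Presentation ends; Sponsor Presentation is clear from here.
Panel Session starts after Demo Discussion ends; Demo Discussion is clear from here.
Breakout Address starts before Panel Session ends → Panel Session and Breakout Address overlap.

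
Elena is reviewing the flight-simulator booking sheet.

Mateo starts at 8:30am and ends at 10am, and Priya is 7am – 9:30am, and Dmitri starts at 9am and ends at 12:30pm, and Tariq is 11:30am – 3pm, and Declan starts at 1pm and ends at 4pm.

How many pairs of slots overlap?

5

Sorted by start: Priya, Mateo, Dmitri, Tariq, Declan.
Mateo starts before Priya ends → Priya and Mateo overlap.
Dmitri starts before Priya ends → Priya and Dmitri overlap.
Tariq starts after Priya ends, so Priya has no further overlaps.
Dmitri starts before Mateo ends → Mateo and Dmitri overlap.
Tariq starts after Mateo ends, so Mateo has no further overlaps.
Tariq starts before Dmitri ends → Dmitri and Tariq overlap.
Declan starts after Dmitri ends.
Declan starts before Tariq ends → Tariq and Declan overlap.
Overlapping pairs: Declan & Tariq, Dmitri & Mateo, Dmitri & Priya, Dmitri & Tariq, Mateo & Priya — 5 in total.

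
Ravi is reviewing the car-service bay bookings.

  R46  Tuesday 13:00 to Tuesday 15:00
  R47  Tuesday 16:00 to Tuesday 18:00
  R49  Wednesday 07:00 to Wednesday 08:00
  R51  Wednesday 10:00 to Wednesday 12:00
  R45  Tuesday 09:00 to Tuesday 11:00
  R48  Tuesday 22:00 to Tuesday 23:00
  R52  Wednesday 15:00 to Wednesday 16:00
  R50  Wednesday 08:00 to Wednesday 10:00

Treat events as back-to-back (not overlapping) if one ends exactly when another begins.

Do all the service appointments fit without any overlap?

Yes

Sorted by start: R45, R46, R47, R48, R49, R50, R51, R52.
R46 starts after R45 ends; R45 is clear from here.
R47 starts after R46 ends; R46 is clear from here.
R48 starts after R47 ends; R47 is clear from here.
R49 starts after R48 ends; R48 is clear from here.
R50 starts exactly when R49 ends (back-to-back, no overlap); R49 is clear from here.
R51 starts exactly when R50 ends (back-to-back, no overlap); R50 is clear from here.
R52 starts after R51 ends.
Every pair is clear; the schedule has no overlaps.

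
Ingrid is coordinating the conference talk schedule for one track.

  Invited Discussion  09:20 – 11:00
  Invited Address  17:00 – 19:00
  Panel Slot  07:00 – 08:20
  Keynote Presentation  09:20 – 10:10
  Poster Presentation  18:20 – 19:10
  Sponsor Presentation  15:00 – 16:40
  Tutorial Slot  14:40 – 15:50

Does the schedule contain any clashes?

Yes

Sorted by start: Panel Slot, Invited Discussion, Keynote Presentation, Tutorial Slot, Sponsor Presentation, Invited Address, Poster Presentation.
Invited Discussion starts after Panel Slot ends, so nothing later overlaps Panel Slot either.
Keynote Presentation starts before Invited Discussion ends → Invited Discussion and Keynote Presentation overlap.
That's a conflict, so the schedule is not conflict-free.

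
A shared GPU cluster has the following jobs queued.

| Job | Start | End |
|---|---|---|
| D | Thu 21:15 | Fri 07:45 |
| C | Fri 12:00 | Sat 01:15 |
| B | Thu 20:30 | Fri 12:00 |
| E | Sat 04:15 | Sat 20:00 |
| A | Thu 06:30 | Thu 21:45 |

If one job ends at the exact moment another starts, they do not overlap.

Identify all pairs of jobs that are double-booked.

Two intervals overlap when each starts before the other ends.
Sorted by start: A, B, D, C, E.
B starts before A ends → A and B overlap.
D starts before A ends → A and D overlap.
C starts after A ends, so nothing later overlaps A either.
D starts before B ends → B and D overlap.
C starts exactly when B ends (back-to-back, no overlap), so nothing later overlaps B either.
C starts after D ends, so nothing later overlaps D either.
E starts after C ends.

A & B, A & D, B & D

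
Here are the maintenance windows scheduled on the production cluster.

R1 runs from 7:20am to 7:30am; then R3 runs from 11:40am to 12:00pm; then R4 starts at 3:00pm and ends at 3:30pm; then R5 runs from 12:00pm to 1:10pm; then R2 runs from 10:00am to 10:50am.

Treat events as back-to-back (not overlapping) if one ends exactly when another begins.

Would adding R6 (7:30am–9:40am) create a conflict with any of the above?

No — it doesn't clash with anything

R1: ends 7:30am at or before R6 starts 7:30am → clear.
R2: starts 10:00am at or after R6 ends 9:40am → clear.
R3: starts 11:40am at or after R6 ends 9:40am → clear.
R5: starts 12:00pm at or after R6 ends 9:40am → clear.
R4: starts 3:00pm at or after R6 ends 9:40am → clear.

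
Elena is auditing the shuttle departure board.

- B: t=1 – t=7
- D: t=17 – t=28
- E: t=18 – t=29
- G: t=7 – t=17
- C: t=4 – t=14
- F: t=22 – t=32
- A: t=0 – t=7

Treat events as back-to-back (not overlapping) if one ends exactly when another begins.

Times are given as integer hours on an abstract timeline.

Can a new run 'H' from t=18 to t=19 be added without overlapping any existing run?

A: ends t=7 at or before H starts t=18 → clear.
B: ends t=7 at or before H starts t=18 → clear.
C: ends t=14 at or before H starts t=18 → clear.
G: ends t=17 at or before H starts t=18 → clear.
D: starts t=17 before H ends t=19, and ends t=28 after H starts t=18 → overlap.
E: starts t=18 before H ends t=19, and ends t=29 after H starts t=18 → overlap.
F: starts t=22 at or after H ends t=19 → clear.
H overlaps D, E.

No — it overlaps D, E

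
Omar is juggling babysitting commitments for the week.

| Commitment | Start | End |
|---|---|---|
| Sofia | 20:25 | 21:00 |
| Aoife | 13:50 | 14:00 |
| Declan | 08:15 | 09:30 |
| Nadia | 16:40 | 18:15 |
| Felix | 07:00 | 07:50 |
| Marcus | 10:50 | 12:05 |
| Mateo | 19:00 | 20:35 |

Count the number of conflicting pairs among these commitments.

1

Sorted by start: Felix, Declan, Marcus, Aoife, Nadia, Mateo, Sofia.
Declan starts after Felix ends; Felix is clear from here.
Marcus starts after Declan ends; Declan is clear from here.
Aoife starts after Marcus ends; Marcus is clear from here.
Nadia starts after Aoife ends; Aoife is clear from here.
Mateo starts after Nadia ends; Nadia is clear from here.
Sofia starts before Mateo ends → Mateo and Sofia overlap.
Overlapping pairs: Mateo & Sofia — 1 in total.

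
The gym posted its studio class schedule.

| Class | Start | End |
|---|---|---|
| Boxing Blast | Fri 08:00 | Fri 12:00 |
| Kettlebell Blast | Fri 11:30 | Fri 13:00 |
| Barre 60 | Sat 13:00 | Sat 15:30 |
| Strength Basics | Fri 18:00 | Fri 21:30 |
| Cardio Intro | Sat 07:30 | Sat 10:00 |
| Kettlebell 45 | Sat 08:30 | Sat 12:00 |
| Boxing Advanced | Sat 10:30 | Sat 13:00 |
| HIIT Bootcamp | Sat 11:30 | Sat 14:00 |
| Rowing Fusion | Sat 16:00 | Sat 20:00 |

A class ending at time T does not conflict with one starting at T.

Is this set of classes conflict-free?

Two intervals overlap when each starts before the other ends.
Sorted by start: Boxing Blast, Kettlebell Blast, Strength Basics, Cardio Intro, Kettlebell 45, Boxing Advanced, HIIT Bootcamp, Barre 60, Rowing Fusion.
Kettlebell Blast starts before Boxing Blast ends → Boxing Blast and Kettlebell Blast overlap.
That's a conflict, so the schedule is not conflict-free.

No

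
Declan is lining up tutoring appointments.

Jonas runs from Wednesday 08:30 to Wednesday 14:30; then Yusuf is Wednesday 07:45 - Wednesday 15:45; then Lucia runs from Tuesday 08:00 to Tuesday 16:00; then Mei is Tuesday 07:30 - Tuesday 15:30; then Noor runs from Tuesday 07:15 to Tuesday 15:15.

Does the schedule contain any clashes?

Check each pair: they overlap iff neither finishes before the other starts.
Sorted by start: Noor, Mei, Lucia, Yusuf, Jonas.
Mei starts before Noor ends → Noor and Mei overlap.
That's a conflict, so the schedule is not conflict-free.

Yes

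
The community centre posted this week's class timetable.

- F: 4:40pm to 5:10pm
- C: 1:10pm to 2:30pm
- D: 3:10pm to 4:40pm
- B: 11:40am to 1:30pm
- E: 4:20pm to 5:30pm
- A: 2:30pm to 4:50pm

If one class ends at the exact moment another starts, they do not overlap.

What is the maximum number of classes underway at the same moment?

3

Sort all start/end points and keep a running count:
11:40am start B → 1
1:10pm start C → 2
1:30pm end B → 1
2:30pm end C → 0
2:30pm start A → 1
3:10pm start D → 2
4:20pm start E → 3
4:40pm end D → 2
4:40pm start F → 3
4:50pm end A → 2
5:10pm end F → 1
5:30pm end E → 0
Peak is 3, at 4:20pm (A, D, E).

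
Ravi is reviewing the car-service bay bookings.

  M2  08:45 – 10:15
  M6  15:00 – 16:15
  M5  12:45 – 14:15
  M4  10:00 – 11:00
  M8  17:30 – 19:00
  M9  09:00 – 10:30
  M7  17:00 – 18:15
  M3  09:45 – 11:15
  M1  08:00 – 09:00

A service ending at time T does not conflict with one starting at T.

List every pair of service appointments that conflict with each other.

M1 & M2, M2 & M3, M2 & M4, M2 & M9, M3 & M4, M3 & M9, M4 & M9, M7 & M8

Sorted by start: M1, M2, M9, M3, M4, M5, M6, M7, M8.
M2 starts before M1 ends → M1 and M2 overlap.
M9 starts exactly when M1 ends (back-to-back, no overlap), so nothing later overlaps M1 either.
M9 starts before M2 ends → M2 and M9 overlap.
M3 starts before M2 ends → M2 and M3 overlap.
M4 starts before M2 ends → M2 and M4 overlap.
M5 starts after M2 ends, so nothing later overlaps M2 either.
M3 starts before M9 ends → M9 and M3 overlap.
M4 starts before M9 ends → M9 and M4 overlap.
M5 starts after M9 ends, so nothing later overlaps M9 either.
M4 starts before M3 ends → M3 and M4 overlap.
M5 starts after M3 ends, so nothing later overlaps M3 either.
M5 starts after M4 ends, so nothing later overlaps M4 either.
M6 starts after M5 ends, so nothing later overlaps M5 either.
M7 starts after M6 ends, so nothing later overlaps M6 either.
M8 starts before M7 ends → M7 and M8 overlap.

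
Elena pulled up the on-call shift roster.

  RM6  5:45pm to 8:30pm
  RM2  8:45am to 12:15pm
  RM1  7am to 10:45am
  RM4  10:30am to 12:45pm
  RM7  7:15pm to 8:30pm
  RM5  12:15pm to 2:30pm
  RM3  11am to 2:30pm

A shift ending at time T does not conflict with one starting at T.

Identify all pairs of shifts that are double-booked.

Sorted by start: RM1, RM2, RM4, RM3, RM5, RM6, RM7.
RM2 starts before RM1 ends → RM1 and RM2 overlap.
RM4 starts before RM1 ends → RM1 and RM4 overlap.
RM3 starts after RM1 ends; RM1 is clear from here.
RM4 starts before RM2 ends → RM2 and RM4 overlap.
RM3 starts before RM2 ends → RM2 and RM3 overlap.
RM5 starts exactly when RM2 ends (back-to-back, no overlap); RM2 is clear from here.
RM3 starts before RM4 ends → RM4 and RM3 overlap.
RM5 starts before RM4 ends → RM4 and RM5 overlap.
RM6 starts after RM4 ends; RM4 is clear from here.
RM5 starts before RM3 ends → RM3 and RM5 overlap.
RM6 starts after RM3 ends; RM3 is clear from here.
RM6 starts after RM5 ends; RM5 is clear from here.
RM7 starts before RM6 ends → RM6 and RM7 overlap.

RM1 & RM2, RM1 & RM4, RM2 & RM3, RM2 & RM4, RM3 & RM4, RM3 & RM5, RM4 & RM5, RM6 & RM7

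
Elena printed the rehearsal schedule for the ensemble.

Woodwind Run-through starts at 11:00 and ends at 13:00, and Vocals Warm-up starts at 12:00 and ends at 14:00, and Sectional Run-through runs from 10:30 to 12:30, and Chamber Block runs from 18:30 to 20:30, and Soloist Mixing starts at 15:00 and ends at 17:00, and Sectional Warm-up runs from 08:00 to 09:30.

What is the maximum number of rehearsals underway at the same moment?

3

Sweep the timeline, counting +1 at each start and −1 at each end (ends before starts at a tie):
08:00 start Sectional Warm-up → 1
09:30 end Sectional Warm-up → 0
10:30 start Sectional Run-through → 1
11:00 start Woodwind Run-through → 2
12:00 start Vocals Warm-up → 3
12:30 end Sectional Run-through → 2
13:00 end Woodwind Run-through → 1
14:00 end Vocals Warm-up → 0
15:00 start Soloist Mixing → 1
17:00 end Soloist Mixing → 0
18:30 start Chamber Block → 1
20:30 end Chamber Block → 0
Peak is 3, at 12:00 (Sectional Run-through, Vocals Warm-up, Woodwind Run-through).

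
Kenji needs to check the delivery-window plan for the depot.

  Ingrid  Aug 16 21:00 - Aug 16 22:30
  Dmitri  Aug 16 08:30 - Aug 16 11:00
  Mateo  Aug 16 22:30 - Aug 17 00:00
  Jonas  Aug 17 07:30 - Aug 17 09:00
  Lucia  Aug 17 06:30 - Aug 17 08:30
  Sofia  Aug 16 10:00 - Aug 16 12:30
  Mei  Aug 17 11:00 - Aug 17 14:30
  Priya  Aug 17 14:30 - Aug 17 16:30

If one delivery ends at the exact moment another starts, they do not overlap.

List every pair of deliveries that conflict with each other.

Sorted by start: Dmitri, Sofia, Ingrid, Mateo, Lucia, Jonas, Mei, Priya.
Sofia starts before Dmitri ends → Dmitri and Sofia overlap.
Ingrid starts after Dmitri ends; Dmitri is clear from here.
Ingrid starts after Sofia ends; Sofia is clear from here.
Mateo starts exactly when Ingrid ends (back-to-back, no overlap); Ingrid is clear from here.
Lucia starts after Mateo ends; Mateo is clear from here.
Jonas starts before Lucia ends → Lucia and Jonas overlap.
Mei starts after Lucia ends; Lucia is clear from here.
Mei starts after Jonas ends; Jonas is clear from here.
Priya starts exactly when Mei ends (back-to-back, no overlap).

Dmitri & Sofia, Jonas & Lucia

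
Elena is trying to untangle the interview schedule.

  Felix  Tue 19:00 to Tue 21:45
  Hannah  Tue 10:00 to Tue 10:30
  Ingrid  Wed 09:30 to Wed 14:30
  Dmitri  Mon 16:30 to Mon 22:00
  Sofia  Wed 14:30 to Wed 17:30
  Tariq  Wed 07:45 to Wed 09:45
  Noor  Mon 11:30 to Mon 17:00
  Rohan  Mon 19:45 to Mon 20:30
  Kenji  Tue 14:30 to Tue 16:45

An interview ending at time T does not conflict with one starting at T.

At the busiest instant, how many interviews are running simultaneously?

2

Sweep the timeline, counting +1 at each start and −1 at each end (ends before starts at a tie):
Mon 11:30 start Noor → 1
Mon 16:30 start Dmitri → 2
Mon 17:00 end Noor → 1
Mon 19:45 start Rohan → 2
Mon 20:30 end Rohan → 1
Mon 22:00 end Dmitri → 0
Tue 10:00 start Hannah → 1
Tue 10:30 end Hannah → 0
Tue 14:30 start Kenji → 1
Tue 16:45 end Kenji → 0
Tue 19:00 start Felix → 1
Tue 21:45 end Felix → 0
Wed 07:45 start Tariq → 1
Wed 09:30 start Ingrid → 2
Wed 09:45 end Tariq → 1
Wed 14:30 end Ingrid → 0
Wed 14:30 start Sofia → 1
Wed 17:30 end Sofia → 0
Peak is 2, at Mon 16:30 (Dmitri, Noor).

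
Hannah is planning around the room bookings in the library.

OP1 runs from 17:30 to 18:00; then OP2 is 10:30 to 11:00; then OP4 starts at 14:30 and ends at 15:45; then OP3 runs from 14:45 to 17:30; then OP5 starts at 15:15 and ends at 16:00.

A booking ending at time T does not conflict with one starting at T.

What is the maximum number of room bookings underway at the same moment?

Walk through starts and ends in time order (an end at T is processed before a start at T):
10:30 start OP2 → 1
11:00 end OP2 → 0
14:30 start OP4 → 1
14:45 start OP3 → 2
15:15 start OP5 → 3
15:45 end OP4 → 2
16:00 end OP5 → 1
17:30 end OP3 → 0
17:30 start OP1 → 1
18:00 end OP1 → 0
Peak is 3, at 15:15 (OP3, OP4, OP5).

3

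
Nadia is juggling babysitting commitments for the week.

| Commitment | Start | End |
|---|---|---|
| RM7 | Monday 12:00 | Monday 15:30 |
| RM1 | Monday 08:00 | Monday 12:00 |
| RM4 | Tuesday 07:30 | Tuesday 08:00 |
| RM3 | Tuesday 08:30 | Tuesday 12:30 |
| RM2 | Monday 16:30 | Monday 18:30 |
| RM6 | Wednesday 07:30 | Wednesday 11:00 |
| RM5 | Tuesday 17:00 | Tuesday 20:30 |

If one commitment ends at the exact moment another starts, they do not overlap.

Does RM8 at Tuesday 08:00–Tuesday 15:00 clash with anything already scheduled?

RM1: ends Monday 12:00 at or before RM8 starts Tuesday 08:00 → clear.
RM7: ends Monday 15:30 at or before RM8 starts Tuesday 08:00 → clear.
RM2: ends Monday 18:30 at or before RM8 starts Tuesday 08:00 → clear.
RM4: ends Tuesday 08:00 at or before RM8 starts Tuesday 08:00 → clear.
RM3: starts Tuesday 08:30 before RM8 ends Tuesday 15:00, and ends Tuesday 12:30 after RM8 starts Tuesday 08:00 → overlap.
RM5: starts Tuesday 17:00 at or after RM8 ends Tuesday 15:00 → clear.
RM6: starts Wednesday 07:30 at or after RM8 ends Tuesday 15:00 → clear.
RM8 overlaps RM3.

Yes — it overlaps RM3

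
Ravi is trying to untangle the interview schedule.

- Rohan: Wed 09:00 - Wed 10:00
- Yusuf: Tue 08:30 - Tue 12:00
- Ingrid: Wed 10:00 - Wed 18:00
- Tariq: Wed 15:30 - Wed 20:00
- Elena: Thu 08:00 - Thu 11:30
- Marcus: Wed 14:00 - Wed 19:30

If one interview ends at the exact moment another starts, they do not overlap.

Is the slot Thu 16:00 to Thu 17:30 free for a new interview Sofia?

Yusuf: ends Tue 12:00 at or before Sofia starts Thu 16:00 → clear.
Rohan: ends Wed 10:00 at or before Sofia starts Thu 16:00 → clear.
Ingrid: ends Wed 18:00 at or before Sofia starts Thu 16:00 → clear.
Marcus: ends Wed 19:30 at or before Sofia starts Thu 16:00 → clear.
Tariq: ends Wed 20:00 at or before Sofia starts Thu 16:00 → clear.
Elena: ends Thu 11:30 at or before Sofia starts Thu 16:00 → clear.

Yes — the slot is free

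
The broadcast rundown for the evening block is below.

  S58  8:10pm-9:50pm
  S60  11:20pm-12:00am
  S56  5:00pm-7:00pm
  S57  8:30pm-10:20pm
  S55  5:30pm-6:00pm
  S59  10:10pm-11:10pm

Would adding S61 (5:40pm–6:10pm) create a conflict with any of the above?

Yes — it overlaps S55, S56

S56: starts 5:00pm before S61 ends 6:10pm, and ends 7:00pm after S61 starts 5:40pm → overlap.
S55: starts 5:30pm before S61 ends 6:10pm, and ends 6:00pm after S61 starts 5:40pm → overlap.
S58: starts 8:10pm at or after S61 ends 6:10pm → clear.
S57: starts 8:30pm at or after S61 ends 6:10pm → clear.
S59: starts 10:10pm at or after S61 ends 6:10pm → clear.
S60: starts 11:20pm at or after S61 ends 6:10pm → clear.
S61 overlaps S55, S56.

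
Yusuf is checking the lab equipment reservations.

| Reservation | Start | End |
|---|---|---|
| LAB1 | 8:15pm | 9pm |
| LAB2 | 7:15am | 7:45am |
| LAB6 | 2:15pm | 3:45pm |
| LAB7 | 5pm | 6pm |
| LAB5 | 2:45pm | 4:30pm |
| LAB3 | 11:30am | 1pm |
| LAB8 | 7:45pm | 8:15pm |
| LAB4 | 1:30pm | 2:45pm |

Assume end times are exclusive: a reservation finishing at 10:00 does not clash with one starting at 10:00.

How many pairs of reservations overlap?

Sorted by start: LAB2, LAB3, LAB4, LAB6, LAB5, LAB7, LAB8, LAB1.
LAB3 starts after LAB2 ends — done with LAB2.
LAB4 starts after LAB3 ends — done with LAB3.
LAB6 starts before LAB4 ends → LAB4 and LAB6 overlap.
LAB5 starts exactly when LAB4 ends (back-to-back, no overlap) — done with LAB4.
LAB5 starts before LAB6 ends → LAB6 and LAB5 overlap.
LAB7 starts after LAB6 ends — done with LAB6.
LAB7 starts after LAB5 ends — done with LAB5.
LAB8 starts after LAB7 ends — done with LAB7.
LAB1 starts exactly when LAB8 ends (back-to-back, no overlap).
Overlapping pairs: LAB4 & LAB6, LAB5 & LAB6 — 2 in total.

2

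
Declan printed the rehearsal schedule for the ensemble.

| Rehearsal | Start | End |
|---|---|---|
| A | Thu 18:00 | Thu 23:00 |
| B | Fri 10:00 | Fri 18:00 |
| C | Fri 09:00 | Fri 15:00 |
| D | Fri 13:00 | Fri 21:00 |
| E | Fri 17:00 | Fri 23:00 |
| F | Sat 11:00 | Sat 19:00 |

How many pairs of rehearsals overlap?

Two intervals overlap when each starts before the other ends.
Sorted by start: A, C, B, D, E, F.
C starts after A ends — done with A.
B starts before C ends → C and B overlap.
D starts before C ends → C and D overlap.
E starts after C ends — done with C.
D starts before B ends → B and D overlap.
E starts before B ends → B and E overlap.
F starts after B ends.
E starts before D ends → D and E overlap.
F starts after D ends.
F starts after E ends.
Overlapping pairs: B & C, B & D, B & E, C & D, D & E — 5 in total.

5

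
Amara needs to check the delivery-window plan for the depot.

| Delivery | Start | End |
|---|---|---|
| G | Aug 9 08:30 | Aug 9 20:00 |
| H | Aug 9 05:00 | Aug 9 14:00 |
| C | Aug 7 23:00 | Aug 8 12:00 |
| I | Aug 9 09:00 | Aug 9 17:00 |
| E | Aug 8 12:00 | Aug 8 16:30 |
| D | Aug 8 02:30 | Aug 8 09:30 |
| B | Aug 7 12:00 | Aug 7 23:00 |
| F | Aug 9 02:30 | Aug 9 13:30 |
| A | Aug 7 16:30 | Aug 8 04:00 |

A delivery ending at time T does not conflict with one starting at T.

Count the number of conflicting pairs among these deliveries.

10

Sorted by start: B, A, C, D, E, F, H, G, I.
A starts before B ends → B and A overlap.
C starts exactly when B ends (back-to-back, no overlap); B is clear from here.
C starts before A ends → A and C overlap.
D starts before A ends → A and D overlap.
E starts after A ends; A is clear from here.
D starts before C ends → C and D overlap.
E starts exactly when C ends (back-to-back, no overlap); C is clear from here.
E starts after D ends; D is clear from here.
F starts after E ends; E is clear from here.
H starts before F ends → F and H overlap.
G starts before F ends → F and G overlap.
I starts before F ends → F and I overlap.
G starts before H ends → H and G overlap.
I starts before H ends → H and I overlap.
I starts before G ends → G and I overlap.
Overlapping pairs: A & B, A & C, A & D, C & D, F & G, F & H, F & I, G & H, G & I, H & I — 10 in total.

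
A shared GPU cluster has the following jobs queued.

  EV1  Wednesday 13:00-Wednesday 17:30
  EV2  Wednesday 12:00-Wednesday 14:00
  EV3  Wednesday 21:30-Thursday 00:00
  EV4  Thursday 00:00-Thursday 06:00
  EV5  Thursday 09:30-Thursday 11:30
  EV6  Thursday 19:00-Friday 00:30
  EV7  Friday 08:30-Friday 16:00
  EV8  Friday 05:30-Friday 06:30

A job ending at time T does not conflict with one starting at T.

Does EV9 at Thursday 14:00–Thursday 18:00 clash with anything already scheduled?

No — it doesn't clash with anything

EV2: ends Wednesday 14:00 at or before EV9 starts Thursday 14:00 → clear.
EV1: ends Wednesday 17:30 at or before EV9 starts Thursday 14:00 → clear.
EV3: ends Thursday 00:00 at or before EV9 starts Thursday 14:00 → clear.
EV4: ends Thursday 06:00 at or before EV9 starts Thursday 14:00 → clear.
EV5: ends Thursday 11:30 at or before EV9 starts Thursday 14:00 → clear.
EV6: starts Thursday 19:00 at or after EV9 ends Thursday 18:00 → clear.
EV8: starts Friday 05:30 at or after EV9 ends Thursday 18:00 → clear.
EV7: starts Friday 08:30 at or after EV9 ends Thursday 18:00 → clear.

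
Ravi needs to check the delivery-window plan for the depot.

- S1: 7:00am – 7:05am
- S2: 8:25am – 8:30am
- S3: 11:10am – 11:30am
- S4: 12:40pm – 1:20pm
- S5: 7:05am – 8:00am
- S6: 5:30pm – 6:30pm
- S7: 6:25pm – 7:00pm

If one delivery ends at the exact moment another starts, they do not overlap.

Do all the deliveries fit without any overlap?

No

Two intervals overlap when each starts before the other ends.
Sorted by start: S1, S5, S2, S3, S4, S6, S7.
S5 starts exactly when S1 ends (back-to-back, no overlap) — done with S1.
S2 starts after S5 ends — done with S5.
S3 starts after S2 ends — done with S2.
S4 starts after S3 ends — done with S3.
S6 starts after S4 ends — done with S4.
S7 starts before S6 ends → S6 and S7 overlap.
That's a conflict, so the schedule is not conflict-free.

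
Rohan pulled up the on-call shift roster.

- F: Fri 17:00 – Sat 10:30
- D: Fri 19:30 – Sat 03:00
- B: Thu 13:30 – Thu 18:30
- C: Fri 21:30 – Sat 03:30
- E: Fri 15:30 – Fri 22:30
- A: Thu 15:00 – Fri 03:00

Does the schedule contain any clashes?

Yes

Sorted by start: B, A, E, F, D, C.
A starts before B ends → B and A overlap.
That's a conflict, so the schedule is not conflict-free.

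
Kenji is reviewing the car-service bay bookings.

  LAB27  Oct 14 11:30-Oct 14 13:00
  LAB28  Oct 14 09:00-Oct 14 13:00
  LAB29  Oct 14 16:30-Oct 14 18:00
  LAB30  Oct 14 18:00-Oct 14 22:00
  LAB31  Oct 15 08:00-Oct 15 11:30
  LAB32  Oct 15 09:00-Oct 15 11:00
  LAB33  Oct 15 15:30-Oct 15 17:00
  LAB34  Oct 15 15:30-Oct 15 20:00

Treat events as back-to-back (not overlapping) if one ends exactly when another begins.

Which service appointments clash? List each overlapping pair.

Sorted by start: LAB28, LAB27, LAB29, LAB30, LAB31, LAB32, LAB33, LAB34.
LAB27 starts before LAB28 ends → LAB28 and LAB27 overlap.
LAB29 starts after LAB28 ends; LAB28 is clear from here.
LAB29 starts after LAB27 ends; LAB27 is clear from here.
LAB30 starts exactly when LAB29 ends (back-to-back, no overlap); LAB29 is clear from here.
LAB31 starts after LAB30 ends; LAB30 is clear from here.
LAB32 starts before LAB31 ends → LAB31 and LAB32 overlap.
LAB33 starts after LAB31 ends; LAB31 is clear from here.
LAB33 starts after LAB32 ends; LAB32 is clear from here.
LAB34 starts before LAB33 ends → LAB33 and LAB34 overlap.

LAB27 & LAB28, LAB31 & LAB32, LAB33 & LAB34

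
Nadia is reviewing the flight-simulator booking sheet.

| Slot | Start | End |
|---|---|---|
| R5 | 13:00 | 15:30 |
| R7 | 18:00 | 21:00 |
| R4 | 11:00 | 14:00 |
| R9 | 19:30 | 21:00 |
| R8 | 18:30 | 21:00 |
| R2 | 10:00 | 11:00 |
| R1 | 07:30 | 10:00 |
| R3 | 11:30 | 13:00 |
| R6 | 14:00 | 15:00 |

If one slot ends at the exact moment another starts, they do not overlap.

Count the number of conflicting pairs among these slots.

6

Sorted by start: R1, R2, R4, R3, R5, R6, R7, R8, R9.
R2 starts exactly when R1 ends (back-to-back, no overlap); R1 is clear from here.
R4 starts exactly when R2 ends (back-to-back, no overlap); R2 is clear from here.
R3 starts before R4 ends → R4 and R3 overlap.
R5 starts before R4 ends → R4 and R5 overlap.
R6 starts exactly when R4 ends (back-to-back, no overlap); R4 is clear from here.
R5 starts exactly when R3 ends (back-to-back, no overlap); R3 is clear from here.
R6 starts before R5 ends → R5 and R6 overlap.
R7 starts after R5 ends; R5 is clear from here.
R7 starts after R6 ends; R6 is clear from here.
R8 starts before R7 ends → R7 and R8 overlap.
R9 starts before R7 ends → R7 and R9 overlap.
R9 starts before R8 ends → R8 and R9 overlap.
Overlapping pairs: R3 & R4, R4 & R5, R5 & R6, R7 & R8, R7 & R9, R8 & R9 — 6 in total.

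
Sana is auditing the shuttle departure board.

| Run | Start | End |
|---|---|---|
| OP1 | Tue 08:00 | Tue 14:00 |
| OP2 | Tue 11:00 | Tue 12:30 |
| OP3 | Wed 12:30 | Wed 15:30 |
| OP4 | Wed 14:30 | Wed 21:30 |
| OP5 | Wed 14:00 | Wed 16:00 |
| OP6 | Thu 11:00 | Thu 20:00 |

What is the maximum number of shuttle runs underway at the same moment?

3

Sort all start/end points and keep a running count:
Tue 08:00 start OP1 → 1
Tue 11:00 start OP2 → 2
Tue 12:30 end OP2 → 1
Tue 14:00 end OP1 → 0
Wed 12:30 start OP3 → 1
Wed 14:00 start OP5 → 2
Wed 14:30 start OP4 → 3
Wed 15:30 end OP3 → 2
Wed 16:00 end OP5 → 1
Wed 21:30 end OP4 → 0
Thu 11:00 start OP6 → 1
Thu 20:00 end OP6 → 0
Peak is 3, at Wed 14:30 (OP3, OP4, OP5).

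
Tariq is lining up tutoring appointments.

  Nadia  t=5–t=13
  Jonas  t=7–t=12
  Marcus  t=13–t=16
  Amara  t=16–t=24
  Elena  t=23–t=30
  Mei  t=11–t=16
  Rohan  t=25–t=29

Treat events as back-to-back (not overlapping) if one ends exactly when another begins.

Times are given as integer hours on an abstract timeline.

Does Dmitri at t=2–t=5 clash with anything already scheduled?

No — it doesn't clash with anything

Nadia: starts t=5 at or after Dmitri ends t=5 → clear.
Jonas: starts t=7 at or after Dmitri ends t=5 → clear.
Mei: starts t=11 at or after Dmitri ends t=5 → clear.
Marcus: starts t=13 at or after Dmitri ends t=5 → clear.
Amara: starts t=16 at or after Dmitri ends t=5 → clear.
Elena: starts t=23 at or after Dmitri ends t=5 → clear.
Rohan: starts t=25 at or after Dmitri ends t=5 → clear.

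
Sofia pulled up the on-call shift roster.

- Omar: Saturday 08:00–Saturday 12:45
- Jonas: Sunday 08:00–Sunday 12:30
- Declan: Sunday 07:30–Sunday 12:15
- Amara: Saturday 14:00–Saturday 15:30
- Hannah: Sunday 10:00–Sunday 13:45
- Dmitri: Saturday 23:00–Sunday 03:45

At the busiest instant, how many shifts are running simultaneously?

Sort all start/end points and keep a running count:
Saturday 08:00 start Omar → 1
Saturday 12:45 end Omar → 0
Saturday 14:00 start Amara → 1
Saturday 15:30 end Amara → 0
Saturday 23:00 start Dmitri → 1
Sunday 03:45 end Dmitri → 0
Sunday 07:30 start Declan → 1
Sunday 08:00 start Jonas → 2
Sunday 10:00 start Hannah → 3
Sunday 12:15 end Declan → 2
Sunday 12:30 end Jonas → 1
Sunday 13:45 end Hannah → 0
Peak is 3, at Sunday 10:00 (Declan, Hannah, Jonas).

3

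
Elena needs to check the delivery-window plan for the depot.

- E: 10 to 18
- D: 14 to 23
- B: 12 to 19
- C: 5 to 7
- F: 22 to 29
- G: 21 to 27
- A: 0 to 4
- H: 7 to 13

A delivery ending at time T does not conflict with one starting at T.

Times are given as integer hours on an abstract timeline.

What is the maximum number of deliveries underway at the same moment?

3

Sweep the timeline, counting +1 at each start and −1 at each end (ends before starts at a tie):
0 start A → 1
4 end A → 0
5 start C → 1
7 end C → 0
7 start H → 1
10 start E → 2
12 start B → 3
13 end H → 2
14 start D → 3
18 end E → 2
19 end B → 1
21 start G → 2
22 start F → 3
23 end D → 2
27 end G → 1
29 end F → 0
Peak is 3, at 12 (B, E, H).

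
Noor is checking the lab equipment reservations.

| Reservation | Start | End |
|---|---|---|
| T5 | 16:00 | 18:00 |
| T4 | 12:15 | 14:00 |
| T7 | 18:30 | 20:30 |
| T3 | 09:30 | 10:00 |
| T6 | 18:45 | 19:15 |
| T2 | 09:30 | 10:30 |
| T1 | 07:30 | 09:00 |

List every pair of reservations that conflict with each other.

Sorted by start: T1, T2, T3, T4, T5, T7, T6.
T2 starts after T1 ends, so T1 has no further overlaps.
T3 starts before T2 ends → T2 and T3 overlap.
T4 starts after T2 ends, so T2 has no further overlaps.
T4 starts after T3 ends, so T3 has no further overlaps.
T5 starts after T4 ends, so T4 has no further overlaps.
T7 starts after T5 ends, so T5 has no further overlaps.
T6 starts before T7 ends → T7 and T6 overlap.

T2 & T3, T6 & T7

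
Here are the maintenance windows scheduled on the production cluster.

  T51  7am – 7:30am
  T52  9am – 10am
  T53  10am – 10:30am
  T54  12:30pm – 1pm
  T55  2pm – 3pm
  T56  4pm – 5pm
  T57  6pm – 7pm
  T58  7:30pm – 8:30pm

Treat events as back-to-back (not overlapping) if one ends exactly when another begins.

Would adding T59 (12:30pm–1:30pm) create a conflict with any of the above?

T51: ends 7:30am at or before T59 starts 12:30pm → clear.
T52: ends 10am at or before T59 starts 12:30pm → clear.
T53: ends 10:30am at or before T59 starts 12:30pm → clear.
T54: starts 12:30pm before T59 ends 1:30pm, and ends 1pm after T59 starts 12:30pm → overlap.
T55: starts 2pm at or after T59 ends 1:30pm → clear.
T56: starts 4pm at or after T59 ends 1:30pm → clear.
T57: starts 6pm at or after T59 ends 1:30pm → clear.
T58: starts 7:30pm at or after T59 ends 1:30pm → clear.
T59 overlaps T54.

Yes — it overlaps T54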